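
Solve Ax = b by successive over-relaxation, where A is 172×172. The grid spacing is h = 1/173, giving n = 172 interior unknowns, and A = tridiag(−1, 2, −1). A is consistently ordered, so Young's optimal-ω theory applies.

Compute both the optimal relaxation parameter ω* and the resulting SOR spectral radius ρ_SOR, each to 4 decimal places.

ρ_J = max_k |cos(kπ/173)| = cos(π/173) = 0.9998
√(1−ρ_J²) = |sin(π/173)| = 0.01816
So ω* = 2/1.01816 = 1.9643 (Young).
[ρ_SOR] ω* − 1 = 0.9643.

ω* = 1.9643, ρ_SOR = 0.9643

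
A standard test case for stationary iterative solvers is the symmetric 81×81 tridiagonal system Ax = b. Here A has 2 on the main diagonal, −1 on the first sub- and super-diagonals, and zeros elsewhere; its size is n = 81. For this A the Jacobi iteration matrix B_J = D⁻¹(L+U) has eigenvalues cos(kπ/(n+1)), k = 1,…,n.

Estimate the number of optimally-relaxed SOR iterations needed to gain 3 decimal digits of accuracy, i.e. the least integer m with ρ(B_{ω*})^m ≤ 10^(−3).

m = 91

[ρ_J] n=81: ρ(B_J) = cos(π/(n+1)) = cos(π/82) = 0.9992662.
root = sin(π/82) = 0.0383027  (since 1−cos² = sin²).
[ω*] 2 ÷ (1 + 0.0383027) = 2 ÷ 1.0383027 = 1.9262206.
At ω = 1.9262206 every |λ(B_ω)| = ω−1, so ρ_SOR = 0.9262206.
ρ_SOR^m ≤ 10^(−3) ⇔ m ≥ 3·ln10/(−ln 0.9262206) = 6.90776/0.0766428 = 90.129; m = ⌈90.129⌉ = 91.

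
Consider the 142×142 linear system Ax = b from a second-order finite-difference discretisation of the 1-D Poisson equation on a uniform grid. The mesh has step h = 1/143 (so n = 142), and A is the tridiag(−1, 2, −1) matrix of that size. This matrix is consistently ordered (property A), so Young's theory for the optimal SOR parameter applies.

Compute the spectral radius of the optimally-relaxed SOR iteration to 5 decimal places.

n=142: λ(B_J) = 1 − λ(A)/2 = cos(kπ/143); k=1 gives ρ_J = 0.99976.
√(1−ρ_J²) = |sin(π/143)| = 0.021967
[ω*] 2 ÷ (1 + 0.021967) = 2 ÷ 1.021967 = 1.95701.
and ρ(B_{ω*}) = 1.95701 − 1 = 0.95701.

ρ_SOR = 0.95701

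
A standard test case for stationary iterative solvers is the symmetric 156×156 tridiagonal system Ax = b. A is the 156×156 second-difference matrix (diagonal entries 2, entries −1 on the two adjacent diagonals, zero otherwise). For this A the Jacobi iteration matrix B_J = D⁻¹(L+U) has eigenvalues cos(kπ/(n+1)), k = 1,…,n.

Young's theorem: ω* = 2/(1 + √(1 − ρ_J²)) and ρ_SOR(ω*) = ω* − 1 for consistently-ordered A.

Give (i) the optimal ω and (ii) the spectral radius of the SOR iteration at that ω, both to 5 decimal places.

ω* = 1.96077, ρ_SOR = 0.96077

[ρ_J] n=156: ρ(B_J) = cos(π/(n+1)) = cos(π/157) = 0.99980.
1 − cos²(π/157) = sin²(π/157) ⇒ √(1−ρ_J²) = sin(π/157) = 0.020009.
ω* = 2 / (1 + 0.020009) = 2 / 1.020009 ≈ 1.96077.
ρ_SOR = ω* − 1 ≈ 0.96077.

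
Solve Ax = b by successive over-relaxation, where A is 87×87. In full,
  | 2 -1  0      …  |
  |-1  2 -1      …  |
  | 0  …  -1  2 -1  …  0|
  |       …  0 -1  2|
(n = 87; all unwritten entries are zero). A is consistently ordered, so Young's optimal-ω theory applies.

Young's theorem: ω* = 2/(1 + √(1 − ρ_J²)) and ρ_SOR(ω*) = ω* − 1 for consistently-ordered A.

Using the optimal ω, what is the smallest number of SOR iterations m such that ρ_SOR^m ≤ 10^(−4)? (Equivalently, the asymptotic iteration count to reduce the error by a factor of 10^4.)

m = 129

B_J for the 87×87 system has eigenvalues cos(kπ/88); ρ_J = cos(π/88) = 0.9993628.
1 − cos²(π/88) = sin²(π/88) ⇒ √(1−ρ_J²) = sin(π/88) = 0.0356923.
ω* = 2/(1 + 0.0356923) = 2/1.0356923 = 1.9310755.
At ω = 1.9310755 every |λ(B_ω)| = ω−1, so ρ_SOR = 0.9310755.
(0.9310755)^m ≤ 10^{−4}  ⇒  m·ln(0.9310755) ≤ −4·ln10  ⇒  m ≥ 128.969  ⇒  m = 129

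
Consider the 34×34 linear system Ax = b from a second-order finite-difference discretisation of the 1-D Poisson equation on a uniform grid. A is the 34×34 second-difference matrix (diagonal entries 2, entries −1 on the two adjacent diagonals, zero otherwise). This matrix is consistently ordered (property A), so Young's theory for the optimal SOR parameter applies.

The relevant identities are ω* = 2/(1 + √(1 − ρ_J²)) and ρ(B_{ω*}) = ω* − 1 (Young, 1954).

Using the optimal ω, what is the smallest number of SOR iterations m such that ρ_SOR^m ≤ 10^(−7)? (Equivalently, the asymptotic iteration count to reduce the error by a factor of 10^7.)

m = 90

spectrum of D⁻¹(L+U) = {cos(kπ/35) : 1≤k≤34}; ρ_J = cos(π/35) = 0.9959743.
1 − cos²(π/35) = sin²(π/35) ⇒ √(1−ρ_J²) = sin(π/35) = 0.0896393.
ω* = 2/(1+0.0896393) = 1.8354698
and ρ(B_{ω*}) = 1.8354698 − 1 = 0.8354698.
Need (0.8354698)^m ≤ 10^(−7): m ≥ 7·ln10/|ln 0.8354698| = 16.1181/0.179761 = 89.664 ⇒ m = 90.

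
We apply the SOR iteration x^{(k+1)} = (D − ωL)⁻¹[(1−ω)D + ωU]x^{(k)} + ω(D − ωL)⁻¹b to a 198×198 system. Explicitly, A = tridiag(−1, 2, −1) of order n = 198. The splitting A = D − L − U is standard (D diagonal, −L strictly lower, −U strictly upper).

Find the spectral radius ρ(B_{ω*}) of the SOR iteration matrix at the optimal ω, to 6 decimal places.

ρ_J = max_k |cos(kπ/199)| = cos(π/199) = 0.999875
√(1−ρ_J²) = |sin(π/199)| = 0.0157862
So ω* = 2/1.0157862 = 1.968918 (Young).
ρ_SOR = ω* − 1 ≈ 0.968918.

ρ_SOR = 0.968918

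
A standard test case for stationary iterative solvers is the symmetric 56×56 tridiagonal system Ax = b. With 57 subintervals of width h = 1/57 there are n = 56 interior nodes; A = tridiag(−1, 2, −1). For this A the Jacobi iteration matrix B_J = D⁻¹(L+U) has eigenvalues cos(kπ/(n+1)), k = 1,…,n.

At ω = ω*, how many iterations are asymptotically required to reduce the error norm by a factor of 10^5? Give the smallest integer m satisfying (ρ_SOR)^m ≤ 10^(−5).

[ρ_J] n=56: ρ(B_J) = cos(π/(n+1)) = cos(π/57) = 0.9984815.
√(1 − cos²(π/57)) = sin(π/57) ≈ 0.0550878.
ω* = 2 / (1 + 0.0550878) = 2 / 1.0550878 ≈ 1.8955768.
At ω = 1.8955768 every |λ(B_ω)| = ω−1, so ρ_SOR = 0.8955768.
5·ln10 = 11.5129; −ln(0.8955768) = 0.110287; m = ⌈11.5129/0.110287⌉ = ⌈104.390⌉ = 105.

m = 105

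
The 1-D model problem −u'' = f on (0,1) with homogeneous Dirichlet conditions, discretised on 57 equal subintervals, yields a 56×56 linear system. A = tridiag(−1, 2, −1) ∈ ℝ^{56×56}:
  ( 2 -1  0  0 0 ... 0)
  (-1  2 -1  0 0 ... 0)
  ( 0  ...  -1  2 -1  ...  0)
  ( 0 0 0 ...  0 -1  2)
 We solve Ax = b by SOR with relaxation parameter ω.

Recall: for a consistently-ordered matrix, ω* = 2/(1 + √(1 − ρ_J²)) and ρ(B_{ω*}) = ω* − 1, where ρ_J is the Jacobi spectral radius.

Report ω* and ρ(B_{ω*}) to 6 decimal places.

ω* = 1.895577, ρ_SOR = 0.895577

With n=56, ρ(Jacobi) = cos(π/57) = 0.998482.
1 − cos²(π/57) = sin²(π/57) ⇒ √(1−ρ_J²) = sin(π/57) = 0.0550878.
ω* = 2/(1+0.0550878) = 1.895577
Hence ρ(B_{ω*}) = 1.895577 − 1 = 0.895577.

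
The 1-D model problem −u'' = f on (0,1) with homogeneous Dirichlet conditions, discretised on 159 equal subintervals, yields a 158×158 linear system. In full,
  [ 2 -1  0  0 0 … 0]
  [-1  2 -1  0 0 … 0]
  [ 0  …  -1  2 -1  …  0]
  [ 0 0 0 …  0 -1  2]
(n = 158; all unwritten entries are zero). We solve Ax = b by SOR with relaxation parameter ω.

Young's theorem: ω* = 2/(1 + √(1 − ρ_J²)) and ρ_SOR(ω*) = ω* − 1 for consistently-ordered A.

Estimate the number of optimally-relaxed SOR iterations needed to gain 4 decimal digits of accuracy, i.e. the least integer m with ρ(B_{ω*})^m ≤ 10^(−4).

m = 234

½·tridiag(1,0,1) at n=158: λ_k = cos(kπ/159); max |λ| at k=1 ⇒ ρ_J = cos(π/159) ≈ 0.9998048.
√(1 − cos²(π/159)) = sin(π/159) ≈ 0.0197572.
Then 2/(1+√(1−ρ_J²)) = 2/(1+0.0197572); ω* = 2/1.0197572 = 1.9612512.
ρ_SOR = ω* − 1 ≈ 0.9612512.
m ≥ 4·ln10 / (−ln 0.9612512) = 233.058; smallest integer m = 234.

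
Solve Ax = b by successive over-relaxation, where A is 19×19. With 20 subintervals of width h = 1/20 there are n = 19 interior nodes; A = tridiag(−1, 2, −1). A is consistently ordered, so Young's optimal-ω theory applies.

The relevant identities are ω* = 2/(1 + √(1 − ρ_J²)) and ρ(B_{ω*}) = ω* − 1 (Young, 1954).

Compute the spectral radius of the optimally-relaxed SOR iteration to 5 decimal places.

ρ_SOR = 0.72945

spectrum of D⁻¹(L+U) = {cos(kπ/20) : 1≤k≤19}; ρ_J = cos(π/20) = 0.98769.
root = sin(π/20) = 0.156434  (since 1−cos² = sin²).
[ω*] 2 ÷ (1 + 0.156434) = 2 ÷ 1.156434 = 1.72945.
ρ_SOR = ω* − 1 = 1.72945 − 1 = 0.72945.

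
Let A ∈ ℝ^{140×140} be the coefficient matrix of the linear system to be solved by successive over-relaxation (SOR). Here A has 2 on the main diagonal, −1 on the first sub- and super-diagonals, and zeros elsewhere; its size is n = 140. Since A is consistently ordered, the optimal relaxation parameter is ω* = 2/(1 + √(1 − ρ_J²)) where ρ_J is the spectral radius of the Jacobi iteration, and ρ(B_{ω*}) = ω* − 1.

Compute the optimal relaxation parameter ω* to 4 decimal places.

ω* = 1.9564

[ρ_J] n=140: ρ(B_J) = cos(π/(n+1)) = cos(π/141) = 0.9998.
√(1−ρ_J²) simplifies to sin(π/141) = 0.02228.
ω* = 2/(1 + 0.02228) = 2/1.02228 = 1.9564.
ρ_SOR = ω* − 1 = 1.9564 − 1 = 0.9564.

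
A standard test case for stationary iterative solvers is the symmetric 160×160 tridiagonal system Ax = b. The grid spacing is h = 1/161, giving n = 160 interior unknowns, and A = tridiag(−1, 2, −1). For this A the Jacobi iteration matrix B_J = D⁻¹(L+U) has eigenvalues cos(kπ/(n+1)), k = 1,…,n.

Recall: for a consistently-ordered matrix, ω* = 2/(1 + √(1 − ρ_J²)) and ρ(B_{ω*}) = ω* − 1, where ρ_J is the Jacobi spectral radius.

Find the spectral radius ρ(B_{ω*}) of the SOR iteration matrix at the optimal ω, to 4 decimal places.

ρ_SOR = 0.9617

[ρ_J] n=160: ρ(B_J) = cos(π/(n+1)) = cos(π/161) = 0.9998.
√(1 − cos²(π/161)) = sin(π/161) ≈ 0.01951.
[ω*] 2 ÷ (1 + 0.01951) = 2 ÷ 1.01951 = 1.9617.
Hence ρ(B_{ω*}) = 1.9617 − 1 = 0.9617.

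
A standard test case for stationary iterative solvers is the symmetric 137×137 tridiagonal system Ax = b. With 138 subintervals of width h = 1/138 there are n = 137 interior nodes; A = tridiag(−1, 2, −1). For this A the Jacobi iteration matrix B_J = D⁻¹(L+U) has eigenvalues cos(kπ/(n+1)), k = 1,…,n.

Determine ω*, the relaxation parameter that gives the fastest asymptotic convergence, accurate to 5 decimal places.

n=137: λ(B_J) = 1 − λ(A)/2 = cos(kπ/138); k=1 gives ρ_J = 0.99974.
√(1−ρ_J²) = |sin(π/138)| = 0.022763
Then 2/(1+√(1−ρ_J²)) = 2/(1+0.022763); ω* = 2/1.022763 = 1.95549.
At ω = 1.95549 every |λ(B_ω)| = ω−1, so ρ_SOR = 0.95549.

ω* = 1.95549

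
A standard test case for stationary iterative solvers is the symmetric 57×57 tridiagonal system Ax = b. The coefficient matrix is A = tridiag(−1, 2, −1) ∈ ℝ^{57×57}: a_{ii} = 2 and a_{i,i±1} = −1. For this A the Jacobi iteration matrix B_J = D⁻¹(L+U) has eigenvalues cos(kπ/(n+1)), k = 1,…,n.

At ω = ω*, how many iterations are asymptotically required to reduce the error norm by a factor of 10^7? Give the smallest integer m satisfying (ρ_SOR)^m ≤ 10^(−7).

With n=57, ρ(Jacobi) = cos(π/58) = 0.9985334.
√(1 − cos²(π/58)) = sin(π/58) ≈ 0.0541389.
Young: ω* = 2/(1+√(1−ρ_J²)) = 2/(1+0.0541389) = 2/1.0541389 = 1.8972832.
and ρ(B_{ω*}) = 1.8972832 − 1 = 0.8972832.
(0.8972832)^m ≤ 10^{−7}  ⇒  m·ln(0.8972832) ≤ −7·ln10  ⇒  m ≥ 148.713  ⇒  m = 149

m = 149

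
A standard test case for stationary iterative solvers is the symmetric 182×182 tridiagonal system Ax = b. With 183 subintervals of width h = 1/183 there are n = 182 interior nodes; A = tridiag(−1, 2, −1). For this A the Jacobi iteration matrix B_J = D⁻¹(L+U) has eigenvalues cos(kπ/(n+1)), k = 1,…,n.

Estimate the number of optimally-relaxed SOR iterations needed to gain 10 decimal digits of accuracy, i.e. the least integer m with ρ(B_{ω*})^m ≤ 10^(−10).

m = 671

ρ_J = max_k |cos(kπ/183)| = cos(π/183) = 0.9998526
root = sin(π/183) = 0.0171663  (since 1−cos² = sin²).
So ω* = 2/1.0171663 = 1.9662468 (Young).
and ρ(B_{ω*}) = 1.9662468 − 1 = 0.9662468.
10·ln10 = 23.0259; −ln(0.9662468) = 0.034336; m = ⌈23.0259/0.034336⌉ = ⌈670.605⌉ = 671.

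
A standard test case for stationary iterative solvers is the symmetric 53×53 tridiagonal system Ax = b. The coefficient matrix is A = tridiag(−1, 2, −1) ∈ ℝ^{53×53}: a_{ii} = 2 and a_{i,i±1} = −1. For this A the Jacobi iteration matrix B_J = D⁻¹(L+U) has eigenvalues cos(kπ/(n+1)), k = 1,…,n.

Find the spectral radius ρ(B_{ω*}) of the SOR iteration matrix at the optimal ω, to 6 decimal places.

ρ_J = max_k |cos(kπ/54)| = cos(π/54) = 0.998308
√(1 − cos²(π/54)) = sin(π/54) ≈ 0.0581448.
Young: ω* = 2/(1+√(1−ρ_J²)) = 2/(1+0.0581448) = 2/1.0581448 = 1.890100.
ρ_SOR = ω* − 1 ≈ 0.890100.

ρ_SOR = 0.890100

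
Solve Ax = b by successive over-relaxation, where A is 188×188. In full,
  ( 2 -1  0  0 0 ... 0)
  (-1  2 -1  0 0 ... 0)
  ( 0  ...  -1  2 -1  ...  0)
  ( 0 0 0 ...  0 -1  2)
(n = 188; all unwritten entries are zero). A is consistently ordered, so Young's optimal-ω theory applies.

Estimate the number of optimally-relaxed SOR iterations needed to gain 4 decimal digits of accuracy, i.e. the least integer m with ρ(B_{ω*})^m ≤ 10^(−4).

½·tridiag(1,0,1) at n=188: λ_k = cos(kπ/189); max |λ| at k=1 ⇒ ρ_J = cos(π/189) ≈ 0.9998619.
√(1 − cos²(π/189)) = sin(π/189) ≈ 0.0166214.
ω* = 2 / (1 + 0.0166214) = 2 / 1.0166214 ≈ 1.9673007.
ρ_SOR = ω* − 1 = 1.9673007 − 1 = 0.9673007.
4·ln10 = 9.21034; −ln(0.9673007) = 0.0332459; m = ⌈9.21034/0.0332459⌉ = ⌈277.037⌉ = 278.

m = 278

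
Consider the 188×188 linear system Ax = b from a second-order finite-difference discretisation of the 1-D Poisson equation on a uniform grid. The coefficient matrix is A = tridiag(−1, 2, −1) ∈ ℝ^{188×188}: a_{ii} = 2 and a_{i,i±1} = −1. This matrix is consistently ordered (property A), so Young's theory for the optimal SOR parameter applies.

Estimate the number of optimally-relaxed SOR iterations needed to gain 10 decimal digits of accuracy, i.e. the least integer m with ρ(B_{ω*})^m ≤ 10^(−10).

With n=188, ρ(Jacobi) = cos(π/189) = 0.9998619.
√(1−ρ_J²) simplifies to sin(π/189) = 0.0166214.
ω* = 2 / (1 + 0.0166214) = 2 / 1.0166214 ≈ 1.9673007.
ρ_SOR = ω* − 1 ≈ 0.9673007.
10·ln10 = 23.0259; −ln(0.9673007) = 0.0332459; m = ⌈23.0259/0.0332459⌉ = ⌈692.594⌉ = 693.

m = 693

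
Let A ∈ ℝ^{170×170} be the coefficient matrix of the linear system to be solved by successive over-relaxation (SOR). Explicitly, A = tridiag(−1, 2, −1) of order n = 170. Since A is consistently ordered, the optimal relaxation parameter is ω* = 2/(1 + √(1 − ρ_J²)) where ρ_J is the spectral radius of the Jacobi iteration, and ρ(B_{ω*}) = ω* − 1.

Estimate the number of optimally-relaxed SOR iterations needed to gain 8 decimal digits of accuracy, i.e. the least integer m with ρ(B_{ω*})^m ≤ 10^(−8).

With n=170, ρ(Jacobi) = cos(π/171) = 0.9998312.
√(1−ρ_J²) simplifies to sin(π/171) = 0.0183709.
Then 2/(1+√(1−ρ_J²)) = 2/(1+0.0183709); ω* = 2/1.0183709 = 1.9639210.
ρ_SOR = ω* − 1 = 1.9639210 − 1 = 0.9639210.
ρ_SOR^m ≤ 10^(−8) ⇔ m ≥ 8·ln10/(−ln 0.9639210) = 18.4207/0.0367459 = 501.299; m = ⌈501.299⌉ = 502.

m = 502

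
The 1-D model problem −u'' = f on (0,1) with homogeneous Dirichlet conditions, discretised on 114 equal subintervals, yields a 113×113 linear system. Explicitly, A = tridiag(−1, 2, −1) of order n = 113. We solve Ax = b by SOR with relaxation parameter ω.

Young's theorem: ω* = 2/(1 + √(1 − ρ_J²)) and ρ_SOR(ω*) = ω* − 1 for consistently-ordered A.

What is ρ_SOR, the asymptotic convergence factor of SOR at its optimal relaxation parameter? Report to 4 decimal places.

½·tridiag(1,0,1) at n=113: λ_k = cos(kπ/114); max |λ| at k=1 ⇒ ρ_J = cos(π/114) ≈ 0.9996.
√(1−ρ_J²) simplifies to sin(π/114) = 0.02755.
So ω* = 2/1.02755 = 1.9464 (Young).
[ρ_SOR] ω* − 1 = 0.9464.

ρ_SOR = 0.9464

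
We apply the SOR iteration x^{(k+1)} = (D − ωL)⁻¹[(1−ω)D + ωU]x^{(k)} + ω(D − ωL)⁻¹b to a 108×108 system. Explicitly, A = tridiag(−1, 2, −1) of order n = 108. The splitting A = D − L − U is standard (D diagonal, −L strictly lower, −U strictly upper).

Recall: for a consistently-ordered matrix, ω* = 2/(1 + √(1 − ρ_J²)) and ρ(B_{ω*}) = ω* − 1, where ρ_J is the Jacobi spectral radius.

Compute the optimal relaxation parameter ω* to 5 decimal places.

n=108: λ(B_J) = 1 − λ(A)/2 = cos(kπ/109); k=1 gives ρ_J = 0.99958.
root = sin(π/109) = 0.028818  (since 1−cos² = sin²).
ω* = 2 / (1 + 0.028818) = 2 / 1.028818 ≈ 1.94398.
and ρ(B_{ω*}) = 1.94398 − 1 = 0.94398.

ω* = 1.94398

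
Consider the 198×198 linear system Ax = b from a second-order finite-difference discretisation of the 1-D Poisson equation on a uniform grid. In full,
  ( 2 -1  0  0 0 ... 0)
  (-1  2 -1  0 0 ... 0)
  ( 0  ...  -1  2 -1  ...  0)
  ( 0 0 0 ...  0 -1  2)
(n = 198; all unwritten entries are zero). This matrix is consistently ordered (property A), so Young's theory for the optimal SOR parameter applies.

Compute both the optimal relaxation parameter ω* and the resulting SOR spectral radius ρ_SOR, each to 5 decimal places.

½·tridiag(1,0,1) at n=198: λ_k = cos(kπ/199); max |λ| at k=1 ⇒ ρ_J = cos(π/199) ≈ 0.99988.
1 − cos²(π/199) = sin²(π/199) ⇒ √(1−ρ_J²) = sin(π/199) = 0.015786.
[ω*] 2 ÷ (1 + 0.015786) = 2 ÷ 1.015786 = 1.96892.
ρ(B_{ω*}) = ω*−1 = 0.96892

ω* = 1.96892, ρ_SOR = 0.96892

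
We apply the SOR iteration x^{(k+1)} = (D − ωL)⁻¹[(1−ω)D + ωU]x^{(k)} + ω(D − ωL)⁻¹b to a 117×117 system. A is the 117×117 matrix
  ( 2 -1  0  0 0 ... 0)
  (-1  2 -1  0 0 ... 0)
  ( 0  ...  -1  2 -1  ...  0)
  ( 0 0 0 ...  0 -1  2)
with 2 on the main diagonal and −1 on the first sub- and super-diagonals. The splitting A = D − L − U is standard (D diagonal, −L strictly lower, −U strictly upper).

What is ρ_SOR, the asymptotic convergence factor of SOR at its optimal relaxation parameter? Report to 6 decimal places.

ρ_SOR = 0.948140

[ρ_J] n=117: ρ(B_J) = cos(π/(n+1)) = cos(π/118) = 0.999646.
1 − cos²(π/118) = sin²(π/118) ⇒ √(1−ρ_J²) = sin(π/118) = 0.0266205.
ω* = 2/(1+0.0266205) = 1.948140
Hence ρ(B_{ω*}) = 1.948140 − 1 = 0.948140.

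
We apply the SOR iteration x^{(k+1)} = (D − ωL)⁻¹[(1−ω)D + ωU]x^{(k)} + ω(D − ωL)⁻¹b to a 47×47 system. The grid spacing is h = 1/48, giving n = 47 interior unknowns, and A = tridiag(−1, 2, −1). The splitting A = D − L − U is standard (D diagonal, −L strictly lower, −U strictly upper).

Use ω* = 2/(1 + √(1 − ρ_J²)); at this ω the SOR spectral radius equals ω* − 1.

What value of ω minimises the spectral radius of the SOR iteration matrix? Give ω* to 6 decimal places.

ω* = 1.877224

B_J for the 47×47 system has eigenvalues cos(kπ/48); ρ_J = cos(π/48) = 0.997859.
root = sin(π/48) = 0.0654031  (since 1−cos² = sin²).
[ω*] 2 ÷ (1 + 0.0654031) = 2 ÷ 1.0654031 = 1.877224.
and ρ(B_{ω*}) = 1.877224 − 1 = 0.877224.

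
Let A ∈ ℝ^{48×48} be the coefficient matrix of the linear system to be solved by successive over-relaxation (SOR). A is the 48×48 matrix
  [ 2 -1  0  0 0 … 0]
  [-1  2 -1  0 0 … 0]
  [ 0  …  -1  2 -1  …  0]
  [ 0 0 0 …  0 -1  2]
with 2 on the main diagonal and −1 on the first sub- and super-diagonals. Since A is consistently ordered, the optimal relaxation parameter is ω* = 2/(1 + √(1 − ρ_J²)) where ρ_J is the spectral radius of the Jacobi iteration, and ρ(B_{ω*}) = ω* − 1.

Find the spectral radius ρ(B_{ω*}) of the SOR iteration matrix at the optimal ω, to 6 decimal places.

ρ_SOR = 0.879575

ρ_J = max_k |cos(kπ/49)| = cos(π/49) = 0.997945
√(1−ρ_J²) = |sin(π/49)| = 0.0640702
ω* = 2 / (1 + 0.0640702) = 2 / 1.0640702 ≈ 1.879575.
At ω = 1.879575 every |λ(B_ω)| = ω−1, so ρ_SOR = 0.879575.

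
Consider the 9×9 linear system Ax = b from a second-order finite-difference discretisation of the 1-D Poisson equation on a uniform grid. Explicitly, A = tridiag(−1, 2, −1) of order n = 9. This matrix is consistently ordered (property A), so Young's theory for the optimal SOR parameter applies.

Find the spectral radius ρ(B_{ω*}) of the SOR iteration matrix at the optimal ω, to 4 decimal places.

ρ_J = max_k |cos(kπ/10)| = cos(π/10) = 0.9511
√(1 − cos²(π/10)) = sin(π/10) ≈ 0.30902.
Young: ω* = 2/(1+√(1−ρ_J²)) = 2/(1+0.30902) = 2/1.30902 = 1.5279.
ρ_SOR = ω* − 1 ≈ 0.5279.

ρ_SOR = 0.5279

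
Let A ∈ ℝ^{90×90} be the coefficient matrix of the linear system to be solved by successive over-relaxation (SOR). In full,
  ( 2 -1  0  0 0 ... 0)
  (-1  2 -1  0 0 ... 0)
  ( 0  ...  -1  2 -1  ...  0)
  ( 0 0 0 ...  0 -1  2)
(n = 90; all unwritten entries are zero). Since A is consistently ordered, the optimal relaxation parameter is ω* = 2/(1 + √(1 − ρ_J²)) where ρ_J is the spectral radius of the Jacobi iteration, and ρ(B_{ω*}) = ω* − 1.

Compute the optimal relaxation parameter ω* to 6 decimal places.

With n=90, ρ(Jacobi) = cos(π/91) = 0.999404.
√(1 − cos²(π/91)) = sin(π/91) ≈ 0.0345161.
ω* = 2 / (1 + 0.0345161) = 2 / 1.0345161 ≈ 1.933271.
and ρ(B_{ω*}) = 1.933271 − 1 = 0.933271.

ω* = 1.933271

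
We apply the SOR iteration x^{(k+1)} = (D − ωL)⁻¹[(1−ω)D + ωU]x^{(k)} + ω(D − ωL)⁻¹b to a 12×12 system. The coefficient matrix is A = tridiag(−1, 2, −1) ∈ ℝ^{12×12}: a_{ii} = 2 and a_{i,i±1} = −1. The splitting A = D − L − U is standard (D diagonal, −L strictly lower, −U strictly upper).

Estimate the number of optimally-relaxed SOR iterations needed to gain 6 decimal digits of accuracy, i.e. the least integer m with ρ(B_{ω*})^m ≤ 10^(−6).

½·tridiag(1,0,1) at n=12: λ_k = cos(kπ/13); max |λ| at k=1 ⇒ ρ_J = cos(π/13) ≈ 0.9709418.
1 − cos²(π/13) = sin²(π/13) ⇒ √(1−ρ_J²) = sin(π/13) = 0.2393157.
ω* = 2/(1+0.2393157) = 1.6137938
Hence ρ(B_{ω*}) = 1.6137938 − 1 = 0.6137938.
6·ln10 = 13.8155; −ln(0.6137938) = 0.488096; m = ⌈13.8155/0.488096⌉ = ⌈28.305⌉ = 29.

m = 29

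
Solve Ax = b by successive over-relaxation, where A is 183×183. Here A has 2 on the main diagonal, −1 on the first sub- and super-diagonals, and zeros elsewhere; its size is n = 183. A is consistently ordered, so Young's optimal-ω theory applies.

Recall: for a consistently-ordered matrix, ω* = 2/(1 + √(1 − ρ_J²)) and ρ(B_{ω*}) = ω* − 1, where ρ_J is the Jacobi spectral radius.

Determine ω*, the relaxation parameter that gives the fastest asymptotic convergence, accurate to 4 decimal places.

ω* = 1.9664

With n=183, ρ(Jacobi) = cos(π/184) = 0.9999.
1 − cos²(π/184) = sin²(π/184) ⇒ √(1−ρ_J²) = sin(π/184) = 0.01707.
Then 2/(1+√(1−ρ_J²)) = 2/(1+0.01707); ω* = 2/1.01707 = 1.9664.
ρ_SOR = ω* − 1 ≈ 0.9664.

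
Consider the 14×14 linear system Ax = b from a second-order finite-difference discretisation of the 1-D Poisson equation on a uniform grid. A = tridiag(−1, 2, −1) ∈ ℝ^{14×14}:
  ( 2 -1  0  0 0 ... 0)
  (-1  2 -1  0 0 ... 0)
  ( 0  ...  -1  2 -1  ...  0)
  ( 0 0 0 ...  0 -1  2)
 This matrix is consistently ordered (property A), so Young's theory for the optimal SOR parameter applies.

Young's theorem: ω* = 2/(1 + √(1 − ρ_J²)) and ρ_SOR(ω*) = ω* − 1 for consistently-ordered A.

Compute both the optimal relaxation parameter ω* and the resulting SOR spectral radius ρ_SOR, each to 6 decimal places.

[ρ_J] n=14: ρ(B_J) = cos(π/(n+1)) = cos(π/15) = 0.978148.
1 − cos²(π/15) = sin²(π/15) ⇒ √(1−ρ_J²) = sin(π/15) = 0.2079117.
Young: ω* = 2/(1+√(1−ρ_J²)) = 2/(1+0.2079117) = 2/1.2079117 = 1.655750.
and ρ(B_{ω*}) = 1.655750 − 1 = 0.655750.

ω* = 1.655750, ρ_SOR = 0.655750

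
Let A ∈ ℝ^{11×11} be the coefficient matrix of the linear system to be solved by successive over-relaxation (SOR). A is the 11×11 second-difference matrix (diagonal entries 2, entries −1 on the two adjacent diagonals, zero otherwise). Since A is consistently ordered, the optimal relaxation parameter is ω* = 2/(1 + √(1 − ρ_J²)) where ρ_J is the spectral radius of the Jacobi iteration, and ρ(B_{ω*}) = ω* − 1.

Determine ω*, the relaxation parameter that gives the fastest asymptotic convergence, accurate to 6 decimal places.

n=11: λ(B_J) = 1 − λ(A)/2 = cos(kπ/12); k=1 gives ρ_J = 0.965926.
√(1−ρ_J²) simplifies to sin(π/12) = 0.2588190.
[ω*] 2 ÷ (1 + 0.2588190) = 2 ÷ 1.2588190 = 1.588791.
and ρ(B_{ω*}) = 1.588791 − 1 = 0.588791.

ω* = 1.588791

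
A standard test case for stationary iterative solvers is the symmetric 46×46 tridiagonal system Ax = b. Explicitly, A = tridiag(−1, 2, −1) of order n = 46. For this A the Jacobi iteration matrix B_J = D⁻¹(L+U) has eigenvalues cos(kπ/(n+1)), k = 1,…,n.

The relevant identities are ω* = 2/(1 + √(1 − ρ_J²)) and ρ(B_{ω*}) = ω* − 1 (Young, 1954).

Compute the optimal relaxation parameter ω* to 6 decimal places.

ω* = 1.874779

spectrum of D⁻¹(L+U) = {cos(kπ/47) : 1≤k≤46}; ρ_J = cos(π/47) = 0.997767.
√(1−ρ_J²) simplifies to sin(π/47) = 0.0667926.
ω* = 2/(1 + 0.0667926) = 2/1.0667926 = 1.874779.
ρ(B_{ω*}) = ω*−1 = 0.874779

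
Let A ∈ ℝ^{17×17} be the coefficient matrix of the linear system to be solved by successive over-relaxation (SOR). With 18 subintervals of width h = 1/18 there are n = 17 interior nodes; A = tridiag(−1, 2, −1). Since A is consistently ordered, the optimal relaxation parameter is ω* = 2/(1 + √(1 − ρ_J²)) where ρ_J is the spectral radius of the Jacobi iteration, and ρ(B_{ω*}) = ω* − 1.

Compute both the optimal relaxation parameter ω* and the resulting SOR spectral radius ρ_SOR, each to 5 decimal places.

[ρ_J] n=17: ρ(B_J) = cos(π/(n+1)) = cos(π/18) = 0.98481.
√(1 − cos²(π/18)) = sin(π/18) ≈ 0.173648.
ω* = 2/(1+0.173648) = 1.70409
ρ_SOR = ω* − 1 = 1.70409 − 1 = 0.70409.

ω* = 1.70409, ρ_SOR = 0.70409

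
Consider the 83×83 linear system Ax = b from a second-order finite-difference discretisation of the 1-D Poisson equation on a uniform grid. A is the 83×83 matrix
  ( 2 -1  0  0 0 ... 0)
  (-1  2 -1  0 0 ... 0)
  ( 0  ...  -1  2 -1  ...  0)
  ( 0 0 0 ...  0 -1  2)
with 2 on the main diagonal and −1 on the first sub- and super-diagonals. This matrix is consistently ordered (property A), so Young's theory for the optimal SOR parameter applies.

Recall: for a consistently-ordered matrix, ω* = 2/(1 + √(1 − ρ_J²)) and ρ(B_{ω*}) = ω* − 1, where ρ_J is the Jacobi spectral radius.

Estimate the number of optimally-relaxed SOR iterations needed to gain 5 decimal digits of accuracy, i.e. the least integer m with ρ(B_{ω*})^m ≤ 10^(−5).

m = 154

n=83: λ(B_J) = 1 − λ(A)/2 = cos(kπ/84); k=1 gives ρ_J = 0.9993007.
1 − cos²(π/84) = sin²(π/84) ⇒ √(1−ρ_J²) = sin(π/84) = 0.0373912.
Young: ω* = 2/(1+√(1−ρ_J²)) = 2/(1+0.0373912) = 2/1.0373912 = 1.9279130.
At ω = 1.9279130 every |λ(B_ω)| = ω−1, so ρ_SOR = 0.9279130.
m ≥ 5·ln10 / (−ln 0.9279130) = 153.880; smallest integer m = 154.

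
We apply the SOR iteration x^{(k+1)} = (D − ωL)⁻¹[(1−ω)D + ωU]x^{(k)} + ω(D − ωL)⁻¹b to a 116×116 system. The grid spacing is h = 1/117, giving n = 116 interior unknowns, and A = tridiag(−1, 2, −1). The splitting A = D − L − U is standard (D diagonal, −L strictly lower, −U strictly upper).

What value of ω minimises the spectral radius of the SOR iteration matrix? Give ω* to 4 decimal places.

ω* = 1.9477

With n=116, ρ(Jacobi) = cos(π/117) = 0.9996.
root = sin(π/117) = 0.02685  (since 1−cos² = sin²).
Young: ω* = 2/(1+√(1−ρ_J²)) = 2/(1+0.02685) = 2/1.02685 = 1.9477.
[ρ_SOR] ω* − 1 = 0.9477.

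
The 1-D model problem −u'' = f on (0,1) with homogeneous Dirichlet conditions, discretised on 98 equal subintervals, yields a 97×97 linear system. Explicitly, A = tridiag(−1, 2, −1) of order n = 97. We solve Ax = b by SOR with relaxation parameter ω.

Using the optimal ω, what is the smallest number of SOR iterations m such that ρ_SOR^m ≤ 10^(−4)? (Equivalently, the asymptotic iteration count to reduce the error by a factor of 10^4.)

m = 144

B_J for the 97×97 system has eigenvalues cos(kπ/98); ρ_J = cos(π/98) = 0.9994862.
√(1−ρ_J²) = |sin(π/98)| = 0.0320516
Young: ω* = 2/(1+√(1−ρ_J²)) = 2/(1+0.0320516) = 2/1.0320516 = 1.9378876.
Hence ρ(B_{ω*}) = 1.9378876 − 1 = 0.9378876.
m ≥ 4·ln10 / (−ln 0.9378876) = 143.631; smallest integer m = 144.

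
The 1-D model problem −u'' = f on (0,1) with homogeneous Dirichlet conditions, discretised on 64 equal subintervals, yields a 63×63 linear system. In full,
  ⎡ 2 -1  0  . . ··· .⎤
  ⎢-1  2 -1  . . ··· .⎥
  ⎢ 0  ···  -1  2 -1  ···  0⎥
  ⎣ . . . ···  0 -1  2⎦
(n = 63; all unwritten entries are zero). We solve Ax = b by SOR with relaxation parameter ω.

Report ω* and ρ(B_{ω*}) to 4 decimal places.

n=63: λ(B_J) = 1 − λ(A)/2 = cos(kπ/64); k=1 gives ρ_J = 0.9988.
√(1−ρ_J²) = |sin(π/64)| = 0.04907
ω* = 2/(1+0.04907) = 1.9065
and ρ(B_{ω*}) = 1.9065 − 1 = 0.9065.

ω* = 1.9065, ρ_SOR = 0.9065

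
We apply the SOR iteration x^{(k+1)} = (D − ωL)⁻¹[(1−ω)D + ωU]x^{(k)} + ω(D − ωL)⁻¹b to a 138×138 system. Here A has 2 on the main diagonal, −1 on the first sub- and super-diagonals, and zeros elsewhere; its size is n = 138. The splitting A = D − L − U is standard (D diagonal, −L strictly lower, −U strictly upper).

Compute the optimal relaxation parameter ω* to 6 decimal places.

ω* = 1.955800

B_J for the 138×138 system has eigenvalues cos(kπ/139); ρ_J = cos(π/139) = 0.999745.
√(1−ρ_J²) simplifies to sin(π/139) = 0.0225995.
Young: ω* = 2/(1+√(1−ρ_J²)) = 2/(1+0.0225995) = 2/1.0225995 = 1.955800.
and ρ(B_{ω*}) = 1.955800 − 1 = 0.955800.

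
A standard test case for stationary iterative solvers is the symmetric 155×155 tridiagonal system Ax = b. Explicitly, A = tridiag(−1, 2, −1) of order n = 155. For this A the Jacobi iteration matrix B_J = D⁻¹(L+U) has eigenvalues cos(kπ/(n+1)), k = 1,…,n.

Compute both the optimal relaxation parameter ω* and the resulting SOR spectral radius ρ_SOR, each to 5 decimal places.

ρ_J = max_k |cos(kπ/156)| = cos(π/156) = 0.99980
root = sin(π/156) = 0.020137  (since 1−cos² = sin²).
[ω*] 2 ÷ (1 + 0.020137) = 2 ÷ 1.020137 = 1.96052.
At ω = 1.96052 every |λ(B_ω)| = ω−1, so ρ_SOR = 0.96052.

ω* = 1.96052, ρ_SOR = 0.96052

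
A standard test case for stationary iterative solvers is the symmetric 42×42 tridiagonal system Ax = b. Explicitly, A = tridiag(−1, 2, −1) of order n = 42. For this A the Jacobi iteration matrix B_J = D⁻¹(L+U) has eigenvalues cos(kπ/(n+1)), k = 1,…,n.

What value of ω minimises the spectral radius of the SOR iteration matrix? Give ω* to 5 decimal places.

With n=42, ρ(Jacobi) = cos(π/43) = 0.99733.
√(1−ρ_J²) simplifies to sin(π/43) = 0.072995.
Young: ω* = 2/(1+√(1−ρ_J²)) = 2/(1+0.072995) = 2/1.072995 = 1.86394.
ρ(B_{ω*}) = ω*−1 = 0.86394

ω* = 1.86394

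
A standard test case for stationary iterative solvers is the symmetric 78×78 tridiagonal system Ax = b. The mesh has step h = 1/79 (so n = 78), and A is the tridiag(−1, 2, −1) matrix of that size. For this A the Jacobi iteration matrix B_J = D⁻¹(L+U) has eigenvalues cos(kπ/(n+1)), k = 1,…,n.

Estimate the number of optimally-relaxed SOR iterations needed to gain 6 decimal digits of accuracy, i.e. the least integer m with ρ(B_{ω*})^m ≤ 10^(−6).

½·tridiag(1,0,1) at n=78: λ_k = cos(kπ/79); max |λ| at k=1 ⇒ ρ_J = cos(π/79) ≈ 0.9992094.
√(1 − cos²(π/79)) = sin(π/79) ≈ 0.0397565.
ω* = 2/(1 + 0.0397565) = 2/1.0397565 = 1.9235273.
ρ_SOR = ω* − 1 = 1.9235273 − 1 = 0.9235273.
m ≥ 6·ln10 / (−ln 0.9235273) = 173.660; smallest integer m = 174.

m = 174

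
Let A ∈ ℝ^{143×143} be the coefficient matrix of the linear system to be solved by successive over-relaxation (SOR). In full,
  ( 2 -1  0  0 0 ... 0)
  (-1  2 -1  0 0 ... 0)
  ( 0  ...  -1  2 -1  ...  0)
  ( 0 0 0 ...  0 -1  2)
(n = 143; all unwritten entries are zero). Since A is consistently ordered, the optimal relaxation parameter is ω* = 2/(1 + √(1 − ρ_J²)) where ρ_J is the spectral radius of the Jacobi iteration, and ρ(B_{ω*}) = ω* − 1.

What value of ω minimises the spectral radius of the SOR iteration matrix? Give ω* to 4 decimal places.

ω* = 1.9573

½·tridiag(1,0,1) at n=143: λ_k = cos(kπ/144); max |λ| at k=1 ⇒ ρ_J = cos(π/144) ≈ 0.9998.
1 − cos²(π/144) = sin²(π/144) ⇒ √(1−ρ_J²) = sin(π/144) = 0.02181.
So ω* = 2/1.02181 = 1.9573 (Young).
ρ(B_{ω*}) = ω*−1 = 0.9573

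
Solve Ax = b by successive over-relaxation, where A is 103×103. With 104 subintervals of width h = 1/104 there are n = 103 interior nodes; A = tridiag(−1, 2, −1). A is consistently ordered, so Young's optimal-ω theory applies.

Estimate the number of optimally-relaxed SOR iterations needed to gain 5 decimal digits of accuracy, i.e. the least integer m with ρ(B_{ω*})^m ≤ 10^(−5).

With n=103, ρ(Jacobi) = cos(π/104) = 0.9995438.
√(1 − cos²(π/104)) = sin(π/104) ≈ 0.0302030.
Young: ω* = 2/(1+√(1−ρ_J²)) = 2/(1+0.0302030) = 2/1.0302030 = 1.9413650.
Hence ρ(B_{ω*}) = 1.9413650 − 1 = 0.9413650.
For 5 digits: m = 5·ln10 / (−ln 0.9413650) = 11.5129/0.0604243 = 190.534; round up → m = 191.

m = 191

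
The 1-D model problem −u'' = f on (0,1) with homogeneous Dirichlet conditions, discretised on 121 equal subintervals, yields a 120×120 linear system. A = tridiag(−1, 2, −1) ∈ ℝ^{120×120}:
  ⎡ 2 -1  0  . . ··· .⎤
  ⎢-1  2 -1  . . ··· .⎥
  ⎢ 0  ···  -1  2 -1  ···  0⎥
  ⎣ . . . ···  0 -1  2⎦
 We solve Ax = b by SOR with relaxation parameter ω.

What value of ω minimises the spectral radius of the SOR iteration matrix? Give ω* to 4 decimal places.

With n=120, ρ(Jacobi) = cos(π/121) = 0.9997.
√(1−ρ_J²) simplifies to sin(π/121) = 0.02596.
ω* = 2/(1 + 0.02596) = 2/1.02596 = 1.9494.
and ρ(B_{ω*}) = 1.9494 − 1 = 0.9494.

ω* = 1.9494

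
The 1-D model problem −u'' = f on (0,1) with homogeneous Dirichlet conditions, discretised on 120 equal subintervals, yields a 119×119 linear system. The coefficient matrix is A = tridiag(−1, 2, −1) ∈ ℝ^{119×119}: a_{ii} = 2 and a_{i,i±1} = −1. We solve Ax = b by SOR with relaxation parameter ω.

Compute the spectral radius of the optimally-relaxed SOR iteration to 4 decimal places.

ρ_SOR = 0.9490

½·tridiag(1,0,1) at n=119: λ_k = cos(kπ/120); max |λ| at k=1 ⇒ ρ_J = cos(π/120) ≈ 0.9997.
1 − cos²(π/120) = sin²(π/120) ⇒ √(1−ρ_J²) = sin(π/120) = 0.02618.
ω* = 2 / (1 + 0.02618) = 2 / 1.02618 ≈ 1.9490.
At ω = 1.9490 every |λ(B_ω)| = ω−1, so ρ_SOR = 0.9490.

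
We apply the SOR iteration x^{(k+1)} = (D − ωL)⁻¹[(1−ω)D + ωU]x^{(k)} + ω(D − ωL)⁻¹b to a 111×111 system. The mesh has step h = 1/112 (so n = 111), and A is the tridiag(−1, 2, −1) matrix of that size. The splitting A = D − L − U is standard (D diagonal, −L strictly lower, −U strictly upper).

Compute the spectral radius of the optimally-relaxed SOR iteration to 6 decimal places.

B_J for the 111×111 system has eigenvalues cos(kπ/112); ρ_J = cos(π/112) = 0.999607.
√(1−ρ_J²) = |sin(π/112)| = 0.0280463
ω* = 2/(1+0.0280463) = 1.945438
[ρ_SOR] ω* − 1 = 0.945438.

ρ_SOR = 0.945438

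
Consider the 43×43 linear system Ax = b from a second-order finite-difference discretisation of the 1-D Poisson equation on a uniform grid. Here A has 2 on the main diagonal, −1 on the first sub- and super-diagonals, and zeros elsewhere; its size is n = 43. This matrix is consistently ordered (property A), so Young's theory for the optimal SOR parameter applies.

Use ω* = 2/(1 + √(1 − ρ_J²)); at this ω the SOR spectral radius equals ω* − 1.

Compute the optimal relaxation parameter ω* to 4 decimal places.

ω* = 1.8668

ρ_J = max_k |cos(kπ/44)| = cos(π/44) = 0.9975
1 − cos²(π/44) = sin²(π/44) ⇒ √(1−ρ_J²) = sin(π/44) = 0.07134.
So ω* = 2/1.07134 = 1.8668 (Young).
Hence ρ(B_{ω*}) = 1.8668 − 1 = 0.8668.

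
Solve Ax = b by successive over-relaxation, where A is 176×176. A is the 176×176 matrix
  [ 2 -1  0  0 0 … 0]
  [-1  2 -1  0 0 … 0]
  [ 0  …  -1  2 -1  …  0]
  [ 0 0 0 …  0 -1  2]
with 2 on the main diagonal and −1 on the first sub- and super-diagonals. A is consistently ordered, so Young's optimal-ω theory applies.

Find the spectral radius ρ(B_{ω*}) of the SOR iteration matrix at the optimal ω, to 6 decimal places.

spectrum of D⁻¹(L+U) = {cos(kπ/177) : 1≤k≤176}; ρ_J = cos(π/177) = 0.999842.
√(1−ρ_J²) simplifies to sin(π/177) = 0.0177482.
ω* = 2/(1+0.0177482) = 1.965123
Hence ρ(B_{ω*}) = 1.965123 − 1 = 0.965123.

ρ_SOR = 0.965123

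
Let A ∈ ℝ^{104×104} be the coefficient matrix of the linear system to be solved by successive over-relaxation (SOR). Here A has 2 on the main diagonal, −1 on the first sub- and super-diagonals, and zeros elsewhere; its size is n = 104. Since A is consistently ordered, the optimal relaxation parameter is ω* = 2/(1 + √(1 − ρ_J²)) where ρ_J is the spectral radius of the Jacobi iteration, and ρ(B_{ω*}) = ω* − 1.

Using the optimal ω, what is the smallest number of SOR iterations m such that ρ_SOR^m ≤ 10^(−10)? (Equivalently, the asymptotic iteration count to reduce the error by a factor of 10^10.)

ρ_J = max_k |cos(kπ/105)| = cos(π/105) = 0.9995524
√(1−ρ_J²) simplifies to sin(π/105) = 0.0299155.
Young: ω* = 2/(1+√(1−ρ_J²)) = 2/(1+0.0299155) = 2/1.0299155 = 1.9419069.
[ρ_SOR] ω* − 1 = 0.9419069.
Need (0.9419069)^m ≤ 10^(−10): m ≥ 10·ln10/|ln 0.9419069| = 23.0259/0.0598488 = 384.735 ⇒ m = 385.

m = 385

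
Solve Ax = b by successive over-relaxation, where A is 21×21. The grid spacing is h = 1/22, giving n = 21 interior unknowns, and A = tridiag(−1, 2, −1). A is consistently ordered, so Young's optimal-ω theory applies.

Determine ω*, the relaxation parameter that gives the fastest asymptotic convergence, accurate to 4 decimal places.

spectrum of D⁻¹(L+U) = {cos(kπ/22) : 1≤k≤21}; ρ_J = cos(π/22) = 0.9898.
root = sin(π/22) = 0.14231  (since 1−cos² = sin²).
[ω*] 2 ÷ (1 + 0.14231) = 2 ÷ 1.14231 = 1.7508.
and ρ(B_{ω*}) = 1.7508 − 1 = 0.7508.

ω* = 1.7508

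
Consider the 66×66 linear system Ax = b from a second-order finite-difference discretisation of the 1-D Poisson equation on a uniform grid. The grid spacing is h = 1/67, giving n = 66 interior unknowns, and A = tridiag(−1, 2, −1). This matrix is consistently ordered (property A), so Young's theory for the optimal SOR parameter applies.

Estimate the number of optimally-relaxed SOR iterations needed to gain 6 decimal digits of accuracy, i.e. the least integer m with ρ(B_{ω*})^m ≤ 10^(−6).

m = 148

½·tridiag(1,0,1) at n=66: λ_k = cos(kπ/67); max |λ| at k=1 ⇒ ρ_J = cos(π/67) ≈ 0.9989009.
√(1−ρ_J²) simplifies to sin(π/67) = 0.0468723.
ω* = 2 / (1 + 0.0468723) = 2 / 1.0468723 ≈ 1.9104527.
ρ_SOR = ω* − 1 = 1.9104527 − 1 = 0.9104527.
For 6 digits: m = 6·ln10 / (−ln 0.9104527) = 13.8155/0.0938133 = 147.266; round up → m = 148.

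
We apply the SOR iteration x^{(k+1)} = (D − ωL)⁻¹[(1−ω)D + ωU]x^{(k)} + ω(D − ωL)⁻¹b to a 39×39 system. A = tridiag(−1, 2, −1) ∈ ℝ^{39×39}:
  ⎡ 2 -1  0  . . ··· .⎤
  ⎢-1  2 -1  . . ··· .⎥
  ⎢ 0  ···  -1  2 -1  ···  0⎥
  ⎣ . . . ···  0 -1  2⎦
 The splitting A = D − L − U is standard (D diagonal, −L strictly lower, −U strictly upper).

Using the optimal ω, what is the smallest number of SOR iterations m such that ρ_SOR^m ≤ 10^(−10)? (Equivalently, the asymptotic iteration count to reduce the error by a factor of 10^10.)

m = 147

With n=39, ρ(Jacobi) = cos(π/40) = 0.9969173.
root = sin(π/40) = 0.0784591  (since 1−cos² = sin²).
So ω* = 2/1.0784591 = 1.8544978 (Young).
At ω = 1.8544978 every |λ(B_ω)| = ω−1, so ρ_SOR = 0.8544978.
m ≥ 10·ln10 / (−ln 0.8544978) = 146.437; smallest integer m = 147.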